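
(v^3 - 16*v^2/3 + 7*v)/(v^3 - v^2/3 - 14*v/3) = (v - 3)/(v + 2)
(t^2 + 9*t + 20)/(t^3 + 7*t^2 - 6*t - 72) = (t + 5)/(t^2 + 3*t - 18)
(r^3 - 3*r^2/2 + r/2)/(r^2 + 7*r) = (2*r^2 - 3*r + 1)/(2*(r + 7))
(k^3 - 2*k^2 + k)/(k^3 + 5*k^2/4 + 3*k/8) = 8*(k^2 - 2*k + 1)/(8*k^2 + 10*k + 3)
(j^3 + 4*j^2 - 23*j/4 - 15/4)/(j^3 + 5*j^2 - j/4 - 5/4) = (2*j - 3)/(2*j - 1)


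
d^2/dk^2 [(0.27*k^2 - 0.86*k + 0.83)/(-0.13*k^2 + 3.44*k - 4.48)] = (-0.21242*k^3 + 0.859325999999999*k^2 - 0.778127999999999*k - 3.007744)/(0.002197*k^6 - 0.174408*k^5 + 4.84224*k^4 - 52.72832*k^3 + 166.87104*k^2 - 207.126528*k + 89.915392)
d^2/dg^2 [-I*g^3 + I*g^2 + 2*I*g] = I*(2 - 6*g)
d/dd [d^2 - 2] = 2*d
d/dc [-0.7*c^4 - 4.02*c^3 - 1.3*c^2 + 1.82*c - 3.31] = -2.8*c^3 - 12.06*c^2 - 2.6*c + 1.82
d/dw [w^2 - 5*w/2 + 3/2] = 2*w - 5/2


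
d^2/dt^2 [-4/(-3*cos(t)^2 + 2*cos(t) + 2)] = 2*(72*sin(t)^4 - 92*sin(t)^2 + 37*cos(t) - 9*cos(3*t) - 20)/(3*sin(t)^2 + 2*cos(t) - 1)^3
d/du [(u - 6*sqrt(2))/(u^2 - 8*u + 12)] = (u^2 - 8*u - 2*(u - 4)*(u - 6*sqrt(2)) + 12)/(u^2 - 8*u + 12)^2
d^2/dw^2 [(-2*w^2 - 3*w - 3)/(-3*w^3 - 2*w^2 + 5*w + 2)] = 2*(18*w^6 + 81*w^5 + 306*w^4 + 305*w^3 + 33*w^2 + 65)/(27*w^9 + 54*w^8 - 99*w^7 - 226*w^6 + 93*w^5 + 306*w^4 + 31*w^3 - 126*w^2 - 60*w - 8)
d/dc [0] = 0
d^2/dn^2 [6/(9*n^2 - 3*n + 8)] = 108*(-9*n^2 + 3*n + (6*n - 1)^2 - 8)/(9*n^2 - 3*n + 8)^3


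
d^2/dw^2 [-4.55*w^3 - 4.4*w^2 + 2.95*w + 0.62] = -27.3*w - 8.8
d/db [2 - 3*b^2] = -6*b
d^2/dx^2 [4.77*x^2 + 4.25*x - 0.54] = 9.54000000000000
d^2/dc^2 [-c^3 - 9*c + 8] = -6*c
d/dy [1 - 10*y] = -10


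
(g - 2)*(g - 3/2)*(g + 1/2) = g^3 - 3*g^2 + 5*g/4 + 3/2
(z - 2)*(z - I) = z^2 - 2*z - I*z + 2*I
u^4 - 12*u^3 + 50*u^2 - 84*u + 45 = (u - 5)*(u - 3)^2*(u - 1)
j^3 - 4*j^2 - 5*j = j*(j - 5)*(j + 1)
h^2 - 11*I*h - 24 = (h - 8*I)*(h - 3*I)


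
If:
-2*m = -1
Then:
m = 1/2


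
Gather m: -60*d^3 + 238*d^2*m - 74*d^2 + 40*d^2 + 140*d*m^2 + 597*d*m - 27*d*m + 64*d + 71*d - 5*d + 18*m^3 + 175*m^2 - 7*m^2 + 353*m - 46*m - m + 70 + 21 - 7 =-60*d^3 - 34*d^2 + 130*d + 18*m^3 + m^2*(140*d + 168) + m*(238*d^2 + 570*d + 306) + 84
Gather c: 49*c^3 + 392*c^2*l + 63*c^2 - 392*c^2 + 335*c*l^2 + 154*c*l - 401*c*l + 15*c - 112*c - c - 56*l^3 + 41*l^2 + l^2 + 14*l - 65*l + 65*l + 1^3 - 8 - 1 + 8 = 49*c^3 + c^2*(392*l - 329) + c*(335*l^2 - 247*l - 98) - 56*l^3 + 42*l^2 + 14*l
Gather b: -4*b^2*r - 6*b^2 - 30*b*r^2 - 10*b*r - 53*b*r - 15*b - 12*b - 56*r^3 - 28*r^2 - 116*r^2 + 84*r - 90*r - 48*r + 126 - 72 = b^2*(-4*r - 6) + b*(-30*r^2 - 63*r - 27) - 56*r^3 - 144*r^2 - 54*r + 54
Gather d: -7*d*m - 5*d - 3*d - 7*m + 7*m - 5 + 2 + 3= d*(-7*m - 8)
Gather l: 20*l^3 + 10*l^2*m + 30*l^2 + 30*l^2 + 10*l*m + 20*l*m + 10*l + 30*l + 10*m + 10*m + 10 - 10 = 20*l^3 + l^2*(10*m + 60) + l*(30*m + 40) + 20*m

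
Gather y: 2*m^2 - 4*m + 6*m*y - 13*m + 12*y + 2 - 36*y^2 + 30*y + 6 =2*m^2 - 17*m - 36*y^2 + y*(6*m + 42) + 8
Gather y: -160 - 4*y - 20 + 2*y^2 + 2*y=2*y^2 - 2*y - 180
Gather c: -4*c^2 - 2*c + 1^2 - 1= -4*c^2 - 2*c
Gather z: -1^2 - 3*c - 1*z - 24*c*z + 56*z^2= -3*c + 56*z^2 + z*(-24*c - 1) - 1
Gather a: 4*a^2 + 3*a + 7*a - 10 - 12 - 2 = 4*a^2 + 10*a - 24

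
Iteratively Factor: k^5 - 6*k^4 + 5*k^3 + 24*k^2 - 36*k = (k - 3)*(k^4 - 3*k^3 - 4*k^2 + 12*k) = (k - 3)*(k + 2)*(k^3 - 5*k^2 + 6*k) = (k - 3)*(k - 2)*(k + 2)*(k^2 - 3*k) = (k - 3)^2*(k - 2)*(k + 2)*(k)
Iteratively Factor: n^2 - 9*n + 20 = (n - 5)*(n - 4)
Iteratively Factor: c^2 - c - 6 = (c - 3)*(c + 2)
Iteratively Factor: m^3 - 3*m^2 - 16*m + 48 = (m - 4)*(m^2 + m - 12) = (m - 4)*(m + 4)*(m - 3)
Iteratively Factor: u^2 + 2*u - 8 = (u - 2)*(u + 4)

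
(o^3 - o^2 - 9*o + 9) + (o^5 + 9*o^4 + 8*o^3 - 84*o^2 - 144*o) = o^5 + 9*o^4 + 9*o^3 - 85*o^2 - 153*o + 9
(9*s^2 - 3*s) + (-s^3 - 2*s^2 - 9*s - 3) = -s^3 + 7*s^2 - 12*s - 3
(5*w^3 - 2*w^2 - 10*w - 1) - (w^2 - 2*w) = 5*w^3 - 3*w^2 - 8*w - 1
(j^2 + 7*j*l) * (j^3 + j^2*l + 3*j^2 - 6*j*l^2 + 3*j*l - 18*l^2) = j^5 + 8*j^4*l + 3*j^4 + j^3*l^2 + 24*j^3*l - 42*j^2*l^3 + 3*j^2*l^2 - 126*j*l^3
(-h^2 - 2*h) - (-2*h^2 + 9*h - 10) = h^2 - 11*h + 10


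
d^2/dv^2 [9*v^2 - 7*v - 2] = 18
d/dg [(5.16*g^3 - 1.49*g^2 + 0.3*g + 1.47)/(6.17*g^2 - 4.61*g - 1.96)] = (31.8372*g^4 - 47.5752*g^3 - 25.3229*g^2 - 12.299*g + 6.1887)/(38.0689*g^4 - 56.8874*g^3 - 2.9343*g^2 + 18.0712*g + 3.8416)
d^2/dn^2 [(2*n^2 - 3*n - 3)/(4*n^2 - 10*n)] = (8*n^3 - 36*n^2 + 90*n - 75)/(n^3*(8*n^3 - 60*n^2 + 150*n - 125))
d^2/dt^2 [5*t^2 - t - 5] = 10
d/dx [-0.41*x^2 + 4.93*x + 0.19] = 4.93 - 0.82*x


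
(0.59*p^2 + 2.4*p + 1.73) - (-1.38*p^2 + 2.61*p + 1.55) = 1.97*p^2 - 0.21*p + 0.18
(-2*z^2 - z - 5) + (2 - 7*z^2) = -9*z^2 - z - 3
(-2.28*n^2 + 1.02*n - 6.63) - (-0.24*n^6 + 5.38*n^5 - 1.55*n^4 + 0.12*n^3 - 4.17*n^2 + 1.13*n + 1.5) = 0.24*n^6 - 5.38*n^5 + 1.55*n^4 - 0.12*n^3 + 1.89*n^2 - 0.11*n - 8.13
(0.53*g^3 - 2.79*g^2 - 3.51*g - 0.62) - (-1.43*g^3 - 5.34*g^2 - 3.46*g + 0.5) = 1.96*g^3 + 2.55*g^2 - 0.0499999999999998*g - 1.12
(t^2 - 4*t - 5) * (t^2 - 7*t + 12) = t^4 - 11*t^3 + 35*t^2 - 13*t - 60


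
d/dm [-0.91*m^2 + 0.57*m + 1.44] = 0.57 - 1.82*m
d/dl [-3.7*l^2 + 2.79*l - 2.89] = 2.79 - 7.4*l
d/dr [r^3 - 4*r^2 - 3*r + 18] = 3*r^2 - 8*r - 3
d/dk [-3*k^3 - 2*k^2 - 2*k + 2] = -9*k^2 - 4*k - 2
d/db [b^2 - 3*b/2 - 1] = 2*b - 3/2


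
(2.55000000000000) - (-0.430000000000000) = 2.98000000000000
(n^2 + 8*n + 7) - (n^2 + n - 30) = 7*n + 37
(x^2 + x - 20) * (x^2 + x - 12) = x^4 + 2*x^3 - 31*x^2 - 32*x + 240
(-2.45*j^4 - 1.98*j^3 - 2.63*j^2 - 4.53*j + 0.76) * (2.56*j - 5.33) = -6.272*j^5 + 7.9897*j^4 + 3.8206*j^3 + 2.4211*j^2 + 26.0905*j - 4.0508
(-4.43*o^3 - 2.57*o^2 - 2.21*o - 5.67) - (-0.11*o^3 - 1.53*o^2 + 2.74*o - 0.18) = -4.32*o^3 - 1.04*o^2 - 4.95*o - 5.49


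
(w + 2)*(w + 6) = w^2 + 8*w + 12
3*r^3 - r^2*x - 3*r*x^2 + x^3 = (-3*r + x)*(-r + x)*(r + x)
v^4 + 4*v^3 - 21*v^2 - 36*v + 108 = (v - 3)*(v - 2)*(v + 3)*(v + 6)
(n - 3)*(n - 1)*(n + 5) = n^3 + n^2 - 17*n + 15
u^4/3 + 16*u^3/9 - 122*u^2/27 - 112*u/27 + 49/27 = (u/3 + 1/3)*(u - 7/3)*(u - 1/3)*(u + 7)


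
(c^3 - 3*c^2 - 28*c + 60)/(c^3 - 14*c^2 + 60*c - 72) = (c + 5)/(c - 6)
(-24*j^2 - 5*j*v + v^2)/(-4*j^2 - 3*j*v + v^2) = (24*j^2 + 5*j*v - v^2)/(4*j^2 + 3*j*v - v^2)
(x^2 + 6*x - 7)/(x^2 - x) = (x + 7)/x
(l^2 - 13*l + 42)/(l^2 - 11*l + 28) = (l - 6)/(l - 4)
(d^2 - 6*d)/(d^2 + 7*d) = (d - 6)/(d + 7)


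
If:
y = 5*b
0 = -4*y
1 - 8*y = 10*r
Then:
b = 0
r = 1/10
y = 0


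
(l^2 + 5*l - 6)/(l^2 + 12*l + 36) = (l - 1)/(l + 6)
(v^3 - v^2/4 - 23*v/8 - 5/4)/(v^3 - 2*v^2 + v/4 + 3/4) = (4*v^2 - 3*v - 10)/(2*(2*v^2 - 5*v + 3))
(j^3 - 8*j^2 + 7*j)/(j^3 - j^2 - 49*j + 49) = j/(j + 7)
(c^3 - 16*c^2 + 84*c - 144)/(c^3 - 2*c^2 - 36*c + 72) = (c^2 - 10*c + 24)/(c^2 + 4*c - 12)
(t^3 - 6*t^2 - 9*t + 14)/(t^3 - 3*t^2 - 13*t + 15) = (t^2 - 5*t - 14)/(t^2 - 2*t - 15)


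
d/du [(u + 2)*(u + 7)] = 2*u + 9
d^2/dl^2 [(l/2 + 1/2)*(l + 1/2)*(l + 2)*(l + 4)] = 6*l^2 + 45*l/2 + 35/2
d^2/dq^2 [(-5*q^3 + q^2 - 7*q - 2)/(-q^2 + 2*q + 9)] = 2*(70*q^3 + 249*q^2 + 1392*q - 181)/(q^6 - 6*q^5 - 15*q^4 + 100*q^3 + 135*q^2 - 486*q - 729)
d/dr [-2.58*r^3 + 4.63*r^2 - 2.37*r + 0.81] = -7.74*r^2 + 9.26*r - 2.37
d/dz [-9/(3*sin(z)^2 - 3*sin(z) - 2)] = 27*(2*sin(z) - 1)*cos(z)/(-3*sin(z)^2 + 3*sin(z) + 2)^2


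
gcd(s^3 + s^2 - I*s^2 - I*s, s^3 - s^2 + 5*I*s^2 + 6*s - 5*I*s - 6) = s - I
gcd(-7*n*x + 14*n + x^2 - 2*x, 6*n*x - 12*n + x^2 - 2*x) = x - 2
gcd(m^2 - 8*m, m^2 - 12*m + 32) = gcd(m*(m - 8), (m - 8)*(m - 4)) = m - 8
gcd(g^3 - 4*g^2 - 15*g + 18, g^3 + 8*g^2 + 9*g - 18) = g^2 + 2*g - 3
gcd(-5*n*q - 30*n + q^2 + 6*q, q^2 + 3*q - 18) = q + 6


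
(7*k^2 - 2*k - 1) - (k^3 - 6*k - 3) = -k^3 + 7*k^2 + 4*k + 2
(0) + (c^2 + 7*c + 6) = c^2 + 7*c + 6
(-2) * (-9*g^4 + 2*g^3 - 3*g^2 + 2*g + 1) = 18*g^4 - 4*g^3 + 6*g^2 - 4*g - 2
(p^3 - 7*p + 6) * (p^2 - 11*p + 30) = p^5 - 11*p^4 + 23*p^3 + 83*p^2 - 276*p + 180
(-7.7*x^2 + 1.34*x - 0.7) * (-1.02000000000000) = 7.854*x^2 - 1.3668*x + 0.714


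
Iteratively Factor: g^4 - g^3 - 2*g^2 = (g)*(g^3 - g^2 - 2*g) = g^2*(g^2 - g - 2) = g^2*(g + 1)*(g - 2)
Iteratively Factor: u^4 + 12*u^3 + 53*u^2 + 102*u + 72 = (u + 4)*(u^3 + 8*u^2 + 21*u + 18) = (u + 2)*(u + 4)*(u^2 + 6*u + 9) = (u + 2)*(u + 3)*(u + 4)*(u + 3)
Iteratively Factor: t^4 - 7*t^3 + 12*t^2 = (t)*(t^3 - 7*t^2 + 12*t) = t*(t - 3)*(t^2 - 4*t) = t*(t - 4)*(t - 3)*(t)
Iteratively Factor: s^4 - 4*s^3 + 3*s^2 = (s - 3)*(s^3 - s^2) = s*(s - 3)*(s^2 - s) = s*(s - 3)*(s - 1)*(s)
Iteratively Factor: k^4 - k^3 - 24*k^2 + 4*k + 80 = (k - 2)*(k^3 + k^2 - 22*k - 40) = (k - 5)*(k - 2)*(k^2 + 6*k + 8) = (k - 5)*(k - 2)*(k + 4)*(k + 2)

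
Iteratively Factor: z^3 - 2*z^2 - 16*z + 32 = (z - 4)*(z^2 + 2*z - 8) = (z - 4)*(z - 2)*(z + 4)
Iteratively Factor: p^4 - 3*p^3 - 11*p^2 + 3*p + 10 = (p + 1)*(p^3 - 4*p^2 - 7*p + 10) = (p + 1)*(p + 2)*(p^2 - 6*p + 5) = (p - 1)*(p + 1)*(p + 2)*(p - 5)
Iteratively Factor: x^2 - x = (x - 1)*(x)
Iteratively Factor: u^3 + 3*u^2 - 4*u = (u + 4)*(u^2 - u) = (u - 1)*(u + 4)*(u)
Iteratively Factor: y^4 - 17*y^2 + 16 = (y + 1)*(y^3 - y^2 - 16*y + 16) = (y + 1)*(y + 4)*(y^2 - 5*y + 4) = (y - 1)*(y + 1)*(y + 4)*(y - 4)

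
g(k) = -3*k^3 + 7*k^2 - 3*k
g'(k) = -9*k^2 + 14*k - 3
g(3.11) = -31.87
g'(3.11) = -46.51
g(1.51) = 1.10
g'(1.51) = -2.38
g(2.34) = -7.13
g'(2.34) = -19.52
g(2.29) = -6.19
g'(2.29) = -18.14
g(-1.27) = 21.25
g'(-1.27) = -35.30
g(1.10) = 1.18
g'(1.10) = 1.51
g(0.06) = -0.16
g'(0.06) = -2.19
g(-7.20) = 1504.22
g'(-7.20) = -570.36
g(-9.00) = 2781.00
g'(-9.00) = -858.00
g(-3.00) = 153.00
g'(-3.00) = -126.00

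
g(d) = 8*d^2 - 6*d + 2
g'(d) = 16*d - 6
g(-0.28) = 4.31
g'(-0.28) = -10.48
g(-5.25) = 254.00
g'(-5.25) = -90.00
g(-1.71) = 35.65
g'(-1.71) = -33.36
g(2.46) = 35.65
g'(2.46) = 33.36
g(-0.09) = 2.60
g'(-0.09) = -7.44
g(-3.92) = 148.45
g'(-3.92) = -68.72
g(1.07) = 4.74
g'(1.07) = 11.12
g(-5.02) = 233.72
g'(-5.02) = -86.32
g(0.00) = 2.00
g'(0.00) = -6.00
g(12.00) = 1082.00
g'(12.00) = 186.00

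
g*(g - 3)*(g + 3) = g^3 - 9*g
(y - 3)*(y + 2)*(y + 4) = y^3 + 3*y^2 - 10*y - 24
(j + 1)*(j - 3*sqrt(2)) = j^2 - 3*sqrt(2)*j + j - 3*sqrt(2)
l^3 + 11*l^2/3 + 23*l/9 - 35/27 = (l - 1/3)*(l + 5/3)*(l + 7/3)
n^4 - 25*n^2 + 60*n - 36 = (n - 3)*(n - 2)*(n - 1)*(n + 6)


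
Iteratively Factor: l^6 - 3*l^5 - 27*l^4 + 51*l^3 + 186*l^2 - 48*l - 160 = (l - 5)*(l^5 + 2*l^4 - 17*l^3 - 34*l^2 + 16*l + 32) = (l - 5)*(l + 4)*(l^4 - 2*l^3 - 9*l^2 + 2*l + 8) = (l - 5)*(l + 1)*(l + 4)*(l^3 - 3*l^2 - 6*l + 8) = (l - 5)*(l + 1)*(l + 2)*(l + 4)*(l^2 - 5*l + 4) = (l - 5)*(l - 1)*(l + 1)*(l + 2)*(l + 4)*(l - 4)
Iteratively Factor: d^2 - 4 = (d + 2)*(d - 2)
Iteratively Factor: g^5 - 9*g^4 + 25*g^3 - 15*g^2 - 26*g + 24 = (g - 2)*(g^4 - 7*g^3 + 11*g^2 + 7*g - 12) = (g - 2)*(g - 1)*(g^3 - 6*g^2 + 5*g + 12) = (g - 3)*(g - 2)*(g - 1)*(g^2 - 3*g - 4) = (g - 3)*(g - 2)*(g - 1)*(g + 1)*(g - 4)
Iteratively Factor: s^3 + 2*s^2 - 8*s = (s)*(s^2 + 2*s - 8) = s*(s - 2)*(s + 4)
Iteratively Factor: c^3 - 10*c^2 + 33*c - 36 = (c - 3)*(c^2 - 7*c + 12) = (c - 4)*(c - 3)*(c - 3)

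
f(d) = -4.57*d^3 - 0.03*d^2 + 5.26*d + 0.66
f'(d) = -13.71*d^2 - 0.06*d + 5.26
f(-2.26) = 41.37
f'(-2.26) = -64.63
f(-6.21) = 1061.28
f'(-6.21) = -523.08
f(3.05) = -113.24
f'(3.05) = -122.46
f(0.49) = 2.69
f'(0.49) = 1.94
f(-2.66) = 72.47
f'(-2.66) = -91.59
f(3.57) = -188.88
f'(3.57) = -169.69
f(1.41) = -4.79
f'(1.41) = -22.08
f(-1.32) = 4.18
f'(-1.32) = -18.55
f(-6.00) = 955.14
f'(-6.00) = -487.94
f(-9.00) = 3282.42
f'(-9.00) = -1104.71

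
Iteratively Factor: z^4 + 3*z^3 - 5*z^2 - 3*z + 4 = (z - 1)*(z^3 + 4*z^2 - z - 4) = (z - 1)^2*(z^2 + 5*z + 4) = (z - 1)^2*(z + 1)*(z + 4)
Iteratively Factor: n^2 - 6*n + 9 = (n - 3)*(n - 3)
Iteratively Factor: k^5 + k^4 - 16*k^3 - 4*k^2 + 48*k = (k + 4)*(k^4 - 3*k^3 - 4*k^2 + 12*k) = k*(k + 4)*(k^3 - 3*k^2 - 4*k + 12) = k*(k - 3)*(k + 4)*(k^2 - 4) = k*(k - 3)*(k - 2)*(k + 4)*(k + 2)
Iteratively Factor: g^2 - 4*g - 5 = (g + 1)*(g - 5)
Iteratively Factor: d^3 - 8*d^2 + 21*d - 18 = (d - 3)*(d^2 - 5*d + 6) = (d - 3)*(d - 2)*(d - 3)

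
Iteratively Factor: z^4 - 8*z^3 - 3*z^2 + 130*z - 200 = (z + 4)*(z^3 - 12*z^2 + 45*z - 50) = (z - 5)*(z + 4)*(z^2 - 7*z + 10) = (z - 5)*(z - 2)*(z + 4)*(z - 5)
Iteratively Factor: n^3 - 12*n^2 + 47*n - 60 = (n - 3)*(n^2 - 9*n + 20) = (n - 4)*(n - 3)*(n - 5)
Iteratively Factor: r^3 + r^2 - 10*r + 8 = (r - 2)*(r^2 + 3*r - 4) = (r - 2)*(r - 1)*(r + 4)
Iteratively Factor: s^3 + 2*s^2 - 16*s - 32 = (s + 2)*(s^2 - 16) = (s + 2)*(s + 4)*(s - 4)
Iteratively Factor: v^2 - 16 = (v - 4)*(v + 4)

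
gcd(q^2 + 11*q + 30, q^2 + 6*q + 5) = q + 5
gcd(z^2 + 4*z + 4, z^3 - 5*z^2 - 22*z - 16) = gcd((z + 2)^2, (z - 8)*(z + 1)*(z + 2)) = z + 2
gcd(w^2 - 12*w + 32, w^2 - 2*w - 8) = w - 4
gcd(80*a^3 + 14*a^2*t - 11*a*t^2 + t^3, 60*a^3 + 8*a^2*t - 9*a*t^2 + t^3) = -10*a^2 - 3*a*t + t^2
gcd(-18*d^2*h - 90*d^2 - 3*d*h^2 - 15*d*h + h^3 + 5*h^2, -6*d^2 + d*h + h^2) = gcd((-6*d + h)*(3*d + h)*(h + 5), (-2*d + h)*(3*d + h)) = 3*d + h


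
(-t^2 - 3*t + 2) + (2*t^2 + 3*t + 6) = t^2 + 8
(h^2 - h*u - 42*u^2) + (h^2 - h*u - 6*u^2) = 2*h^2 - 2*h*u - 48*u^2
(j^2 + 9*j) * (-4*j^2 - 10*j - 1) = -4*j^4 - 46*j^3 - 91*j^2 - 9*j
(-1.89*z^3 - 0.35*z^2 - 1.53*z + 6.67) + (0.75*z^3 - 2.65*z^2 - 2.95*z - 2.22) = -1.14*z^3 - 3.0*z^2 - 4.48*z + 4.45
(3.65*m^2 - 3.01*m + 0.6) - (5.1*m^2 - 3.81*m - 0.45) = -1.45*m^2 + 0.8*m + 1.05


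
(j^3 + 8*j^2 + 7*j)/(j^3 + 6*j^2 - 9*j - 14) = j/(j - 2)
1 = 1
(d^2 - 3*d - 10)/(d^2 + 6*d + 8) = (d - 5)/(d + 4)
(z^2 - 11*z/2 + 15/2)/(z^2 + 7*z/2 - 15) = (z - 3)/(z + 6)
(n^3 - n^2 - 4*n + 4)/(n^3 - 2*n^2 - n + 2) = (n + 2)/(n + 1)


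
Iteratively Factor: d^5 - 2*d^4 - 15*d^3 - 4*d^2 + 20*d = (d - 1)*(d^4 - d^3 - 16*d^2 - 20*d) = (d - 1)*(d + 2)*(d^3 - 3*d^2 - 10*d) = d*(d - 1)*(d + 2)*(d^2 - 3*d - 10) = d*(d - 5)*(d - 1)*(d + 2)*(d + 2)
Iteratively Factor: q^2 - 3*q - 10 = (q + 2)*(q - 5)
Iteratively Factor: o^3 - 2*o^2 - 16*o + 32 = (o - 2)*(o^2 - 16) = (o - 2)*(o + 4)*(o - 4)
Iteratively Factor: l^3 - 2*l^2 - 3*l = (l)*(l^2 - 2*l - 3) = l*(l - 3)*(l + 1)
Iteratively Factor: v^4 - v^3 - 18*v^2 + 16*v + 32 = (v + 4)*(v^3 - 5*v^2 + 2*v + 8) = (v + 1)*(v + 4)*(v^2 - 6*v + 8) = (v - 4)*(v + 1)*(v + 4)*(v - 2)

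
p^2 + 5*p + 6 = (p + 2)*(p + 3)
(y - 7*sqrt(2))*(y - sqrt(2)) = y^2 - 8*sqrt(2)*y + 14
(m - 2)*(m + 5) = m^2 + 3*m - 10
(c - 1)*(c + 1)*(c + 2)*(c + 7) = c^4 + 9*c^3 + 13*c^2 - 9*c - 14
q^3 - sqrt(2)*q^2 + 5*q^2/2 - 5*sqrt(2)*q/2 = q*(q + 5/2)*(q - sqrt(2))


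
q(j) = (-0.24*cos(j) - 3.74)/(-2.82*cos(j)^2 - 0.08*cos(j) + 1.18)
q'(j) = (-5.64*sin(j)*cos(j) - 0.08*sin(j))*(-0.24*cos(j) - 3.74)/(-2.82*cos(j)^2 - 0.08*cos(j) + 1.18)^2 + 0.24*sin(j)/(-2.82*cos(j)^2 - 0.08*cos(j) + 1.18) = (0.6768*cos(j)^2 + 21.0936*cos(j) + 0.5824)*sin(j)/(7.9524*cos(j)^4 + 0.4512*cos(j)^3 - 6.6488*cos(j)^2 - 0.1888*cos(j) + 1.3924)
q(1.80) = -3.50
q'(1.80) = -3.67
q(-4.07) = -16.67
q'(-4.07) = -203.20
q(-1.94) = -4.34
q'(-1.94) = 9.14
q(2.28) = -99.17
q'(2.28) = -7477.88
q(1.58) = -3.17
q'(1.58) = 0.28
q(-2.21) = -16.05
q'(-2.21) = 187.87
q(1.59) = -3.16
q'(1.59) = 0.13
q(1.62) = -3.17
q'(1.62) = -0.33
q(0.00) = 2.31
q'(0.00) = 0.00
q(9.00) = 3.24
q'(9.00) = -6.29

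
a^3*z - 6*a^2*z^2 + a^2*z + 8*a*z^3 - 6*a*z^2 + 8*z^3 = (a - 4*z)*(a - 2*z)*(a*z + z)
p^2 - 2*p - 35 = (p - 7)*(p + 5)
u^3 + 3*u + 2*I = (u - 2*I)*(u + I)^2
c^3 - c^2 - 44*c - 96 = (c - 8)*(c + 3)*(c + 4)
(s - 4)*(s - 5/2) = s^2 - 13*s/2 + 10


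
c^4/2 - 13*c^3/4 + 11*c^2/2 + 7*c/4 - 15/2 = (c/2 + 1/2)*(c - 3)*(c - 5/2)*(c - 2)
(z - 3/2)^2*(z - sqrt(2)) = z^3 - 3*z^2 - sqrt(2)*z^2 + 9*z/4 + 3*sqrt(2)*z - 9*sqrt(2)/4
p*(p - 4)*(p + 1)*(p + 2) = p^4 - p^3 - 10*p^2 - 8*p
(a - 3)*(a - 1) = a^2 - 4*a + 3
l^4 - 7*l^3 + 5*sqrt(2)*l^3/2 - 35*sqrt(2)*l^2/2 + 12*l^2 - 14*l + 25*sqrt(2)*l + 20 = (l - 5)*(l - 2)*(l + sqrt(2)/2)*(l + 2*sqrt(2))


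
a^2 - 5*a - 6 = (a - 6)*(a + 1)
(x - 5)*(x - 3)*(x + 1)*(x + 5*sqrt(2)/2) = x^4 - 7*x^3 + 5*sqrt(2)*x^3/2 - 35*sqrt(2)*x^2/2 + 7*x^2 + 15*x + 35*sqrt(2)*x/2 + 75*sqrt(2)/2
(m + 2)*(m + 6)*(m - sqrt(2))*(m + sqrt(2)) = m^4 + 8*m^3 + 10*m^2 - 16*m - 24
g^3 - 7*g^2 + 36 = (g - 6)*(g - 3)*(g + 2)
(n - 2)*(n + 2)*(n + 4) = n^3 + 4*n^2 - 4*n - 16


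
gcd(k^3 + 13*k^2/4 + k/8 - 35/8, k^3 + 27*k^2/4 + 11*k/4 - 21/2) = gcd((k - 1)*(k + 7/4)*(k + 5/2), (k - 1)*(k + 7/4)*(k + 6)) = k^2 + 3*k/4 - 7/4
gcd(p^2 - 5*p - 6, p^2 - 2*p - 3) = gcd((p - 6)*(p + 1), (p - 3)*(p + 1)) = p + 1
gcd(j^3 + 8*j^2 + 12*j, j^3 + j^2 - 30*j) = j^2 + 6*j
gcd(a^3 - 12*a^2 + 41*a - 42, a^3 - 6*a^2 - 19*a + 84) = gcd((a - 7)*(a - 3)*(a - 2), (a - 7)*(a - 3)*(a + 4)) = a^2 - 10*a + 21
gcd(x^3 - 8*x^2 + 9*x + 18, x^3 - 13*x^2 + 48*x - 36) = x - 6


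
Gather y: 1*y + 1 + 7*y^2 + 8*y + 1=7*y^2 + 9*y + 2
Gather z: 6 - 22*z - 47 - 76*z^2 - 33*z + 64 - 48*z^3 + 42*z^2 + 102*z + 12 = -48*z^3 - 34*z^2 + 47*z + 35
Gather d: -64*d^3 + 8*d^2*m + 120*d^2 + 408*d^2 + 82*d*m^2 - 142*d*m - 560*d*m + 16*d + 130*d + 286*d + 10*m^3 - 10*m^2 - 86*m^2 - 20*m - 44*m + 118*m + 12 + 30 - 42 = -64*d^3 + d^2*(8*m + 528) + d*(82*m^2 - 702*m + 432) + 10*m^3 - 96*m^2 + 54*m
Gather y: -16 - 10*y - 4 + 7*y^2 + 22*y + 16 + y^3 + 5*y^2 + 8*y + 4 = y^3 + 12*y^2 + 20*y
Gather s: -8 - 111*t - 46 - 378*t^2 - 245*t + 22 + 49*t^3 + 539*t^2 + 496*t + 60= 49*t^3 + 161*t^2 + 140*t + 28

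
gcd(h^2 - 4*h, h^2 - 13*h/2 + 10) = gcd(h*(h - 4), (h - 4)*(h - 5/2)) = h - 4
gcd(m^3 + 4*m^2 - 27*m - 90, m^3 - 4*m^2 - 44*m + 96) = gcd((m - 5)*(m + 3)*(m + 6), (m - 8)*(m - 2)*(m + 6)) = m + 6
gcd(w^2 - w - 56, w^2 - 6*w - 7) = 1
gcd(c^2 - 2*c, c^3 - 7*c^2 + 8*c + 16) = 1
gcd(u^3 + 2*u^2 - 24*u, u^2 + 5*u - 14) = 1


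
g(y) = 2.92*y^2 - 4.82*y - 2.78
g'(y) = 5.84*y - 4.82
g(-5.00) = 94.32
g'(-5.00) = -34.02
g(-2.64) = 30.30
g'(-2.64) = -20.24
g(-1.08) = 5.83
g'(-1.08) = -11.13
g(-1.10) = 6.06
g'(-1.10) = -11.24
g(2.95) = 8.41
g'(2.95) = 12.41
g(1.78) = -2.11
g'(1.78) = 5.58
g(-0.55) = 0.75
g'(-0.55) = -8.03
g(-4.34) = 73.14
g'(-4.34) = -30.17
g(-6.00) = 131.26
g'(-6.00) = -39.86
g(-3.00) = 37.96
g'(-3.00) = -22.34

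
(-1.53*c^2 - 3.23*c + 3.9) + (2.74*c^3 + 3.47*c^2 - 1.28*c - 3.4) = 2.74*c^3 + 1.94*c^2 - 4.51*c + 0.5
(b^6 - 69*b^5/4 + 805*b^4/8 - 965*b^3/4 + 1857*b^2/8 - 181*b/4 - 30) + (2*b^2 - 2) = b^6 - 69*b^5/4 + 805*b^4/8 - 965*b^3/4 + 1873*b^2/8 - 181*b/4 - 32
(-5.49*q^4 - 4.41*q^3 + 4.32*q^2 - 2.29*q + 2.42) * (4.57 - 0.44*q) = 2.4156*q^5 - 23.1489*q^4 - 22.0545*q^3 + 20.75*q^2 - 11.5301*q + 11.0594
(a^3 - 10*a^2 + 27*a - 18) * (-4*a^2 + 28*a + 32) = -4*a^5 + 68*a^4 - 356*a^3 + 508*a^2 + 360*a - 576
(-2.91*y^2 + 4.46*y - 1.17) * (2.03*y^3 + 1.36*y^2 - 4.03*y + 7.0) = -5.9073*y^5 + 5.0962*y^4 + 15.4178*y^3 - 39.935*y^2 + 35.9351*y - 8.19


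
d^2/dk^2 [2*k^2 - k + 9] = 4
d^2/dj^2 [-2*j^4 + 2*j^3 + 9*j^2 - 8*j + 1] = -24*j^2 + 12*j + 18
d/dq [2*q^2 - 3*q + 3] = 4*q - 3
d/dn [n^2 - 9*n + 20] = 2*n - 9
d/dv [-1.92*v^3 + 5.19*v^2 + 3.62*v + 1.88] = -5.76*v^2 + 10.38*v + 3.62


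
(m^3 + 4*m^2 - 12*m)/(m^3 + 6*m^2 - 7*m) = (m^2 + 4*m - 12)/(m^2 + 6*m - 7)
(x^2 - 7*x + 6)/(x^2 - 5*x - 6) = (x - 1)/(x + 1)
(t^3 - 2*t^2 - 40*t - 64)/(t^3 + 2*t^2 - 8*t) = (t^2 - 6*t - 16)/(t*(t - 2))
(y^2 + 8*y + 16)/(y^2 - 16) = (y + 4)/(y - 4)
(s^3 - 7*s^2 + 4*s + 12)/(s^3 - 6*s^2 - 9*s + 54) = (s^2 - s - 2)/(s^2 - 9)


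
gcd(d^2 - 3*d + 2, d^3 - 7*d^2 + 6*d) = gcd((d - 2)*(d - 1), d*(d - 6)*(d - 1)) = d - 1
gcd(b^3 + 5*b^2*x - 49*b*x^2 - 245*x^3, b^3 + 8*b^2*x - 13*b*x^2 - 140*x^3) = b^2 + 12*b*x + 35*x^2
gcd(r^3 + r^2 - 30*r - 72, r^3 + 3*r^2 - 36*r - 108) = r^2 - 3*r - 18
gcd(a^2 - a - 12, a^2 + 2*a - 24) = a - 4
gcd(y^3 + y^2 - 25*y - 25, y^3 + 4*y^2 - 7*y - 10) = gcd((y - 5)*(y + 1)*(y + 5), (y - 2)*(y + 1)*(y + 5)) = y^2 + 6*y + 5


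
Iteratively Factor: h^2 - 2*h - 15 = (h - 5)*(h + 3)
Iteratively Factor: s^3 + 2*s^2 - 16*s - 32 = (s - 4)*(s^2 + 6*s + 8) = (s - 4)*(s + 4)*(s + 2)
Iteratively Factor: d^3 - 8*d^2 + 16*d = (d - 4)*(d^2 - 4*d) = (d - 4)^2*(d)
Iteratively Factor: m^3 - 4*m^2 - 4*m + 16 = (m + 2)*(m^2 - 6*m + 8) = (m - 2)*(m + 2)*(m - 4)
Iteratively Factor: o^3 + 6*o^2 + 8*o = (o)*(o^2 + 6*o + 8) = o*(o + 4)*(o + 2)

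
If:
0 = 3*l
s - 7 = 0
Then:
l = 0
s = 7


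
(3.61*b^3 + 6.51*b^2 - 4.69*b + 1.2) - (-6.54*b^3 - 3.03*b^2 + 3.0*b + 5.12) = 10.15*b^3 + 9.54*b^2 - 7.69*b - 3.92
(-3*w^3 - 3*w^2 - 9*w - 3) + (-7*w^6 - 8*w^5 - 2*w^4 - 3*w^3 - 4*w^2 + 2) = -7*w^6 - 8*w^5 - 2*w^4 - 6*w^3 - 7*w^2 - 9*w - 1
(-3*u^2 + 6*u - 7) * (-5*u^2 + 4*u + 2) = 15*u^4 - 42*u^3 + 53*u^2 - 16*u - 14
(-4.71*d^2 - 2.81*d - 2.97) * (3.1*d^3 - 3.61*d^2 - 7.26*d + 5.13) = -14.601*d^5 + 8.2921*d^4 + 35.1317*d^3 + 6.96*d^2 + 7.1469*d - 15.2361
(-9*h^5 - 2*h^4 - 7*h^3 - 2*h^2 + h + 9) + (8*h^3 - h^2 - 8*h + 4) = -9*h^5 - 2*h^4 + h^3 - 3*h^2 - 7*h + 13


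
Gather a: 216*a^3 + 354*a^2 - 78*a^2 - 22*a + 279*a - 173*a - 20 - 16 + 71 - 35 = 216*a^3 + 276*a^2 + 84*a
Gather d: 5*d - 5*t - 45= 5*d - 5*t - 45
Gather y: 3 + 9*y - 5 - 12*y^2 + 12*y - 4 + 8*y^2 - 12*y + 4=-4*y^2 + 9*y - 2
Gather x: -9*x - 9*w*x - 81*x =x*(-9*w - 90)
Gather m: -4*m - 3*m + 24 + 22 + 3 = 49 - 7*m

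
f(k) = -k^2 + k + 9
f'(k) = 1 - 2*k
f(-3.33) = -5.42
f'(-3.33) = 7.66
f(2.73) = 4.28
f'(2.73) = -4.46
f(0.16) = 9.13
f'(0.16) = 0.68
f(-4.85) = -19.37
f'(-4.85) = 10.70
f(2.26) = 6.15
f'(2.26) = -3.52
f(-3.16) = -4.15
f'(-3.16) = 7.32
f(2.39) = 5.68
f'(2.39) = -3.78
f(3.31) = 1.35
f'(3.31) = -5.62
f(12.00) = -123.00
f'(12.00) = -23.00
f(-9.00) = -81.00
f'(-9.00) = 19.00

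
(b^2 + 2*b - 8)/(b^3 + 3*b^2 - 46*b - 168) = (b - 2)/(b^2 - b - 42)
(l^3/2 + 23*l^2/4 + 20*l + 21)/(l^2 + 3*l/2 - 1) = (2*l^2 + 19*l + 42)/(2*(2*l - 1))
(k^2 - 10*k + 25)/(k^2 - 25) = (k - 5)/(k + 5)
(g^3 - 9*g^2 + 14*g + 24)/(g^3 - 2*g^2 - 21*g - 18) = (g - 4)/(g + 3)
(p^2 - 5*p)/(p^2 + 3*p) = (p - 5)/(p + 3)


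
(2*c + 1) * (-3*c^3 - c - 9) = -6*c^4 - 3*c^3 - 2*c^2 - 19*c - 9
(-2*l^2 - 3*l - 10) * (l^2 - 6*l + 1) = -2*l^4 + 9*l^3 + 6*l^2 + 57*l - 10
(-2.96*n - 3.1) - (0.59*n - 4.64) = 1.54 - 3.55*n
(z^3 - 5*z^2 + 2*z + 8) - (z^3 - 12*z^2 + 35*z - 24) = 7*z^2 - 33*z + 32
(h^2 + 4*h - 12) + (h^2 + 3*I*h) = 2*h^2 + 4*h + 3*I*h - 12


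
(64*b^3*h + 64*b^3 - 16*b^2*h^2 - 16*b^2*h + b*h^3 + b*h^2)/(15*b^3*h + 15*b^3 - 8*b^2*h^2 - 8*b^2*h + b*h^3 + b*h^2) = (64*b^2 - 16*b*h + h^2)/(15*b^2 - 8*b*h + h^2)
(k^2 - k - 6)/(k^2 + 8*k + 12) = (k - 3)/(k + 6)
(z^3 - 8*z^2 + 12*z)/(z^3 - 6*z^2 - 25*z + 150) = z*(z - 2)/(z^2 - 25)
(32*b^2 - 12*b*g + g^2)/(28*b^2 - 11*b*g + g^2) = (8*b - g)/(7*b - g)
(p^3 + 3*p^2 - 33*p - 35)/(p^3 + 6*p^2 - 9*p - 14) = (p - 5)/(p - 2)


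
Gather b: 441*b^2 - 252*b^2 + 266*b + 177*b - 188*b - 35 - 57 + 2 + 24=189*b^2 + 255*b - 66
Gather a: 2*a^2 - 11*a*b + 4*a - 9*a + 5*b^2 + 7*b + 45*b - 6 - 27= 2*a^2 + a*(-11*b - 5) + 5*b^2 + 52*b - 33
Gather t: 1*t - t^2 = -t^2 + t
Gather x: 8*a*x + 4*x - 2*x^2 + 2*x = -2*x^2 + x*(8*a + 6)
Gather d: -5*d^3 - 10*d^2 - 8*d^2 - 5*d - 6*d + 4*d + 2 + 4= -5*d^3 - 18*d^2 - 7*d + 6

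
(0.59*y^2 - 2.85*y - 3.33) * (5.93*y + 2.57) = 3.4987*y^3 - 15.3842*y^2 - 27.0714*y - 8.5581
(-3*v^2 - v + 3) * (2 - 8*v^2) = 24*v^4 + 8*v^3 - 30*v^2 - 2*v + 6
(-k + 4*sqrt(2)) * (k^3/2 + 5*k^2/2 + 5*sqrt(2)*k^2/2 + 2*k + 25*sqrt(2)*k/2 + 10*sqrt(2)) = -k^4/2 - 5*k^3/2 - sqrt(2)*k^3/2 - 5*sqrt(2)*k^2/2 + 18*k^2 - 2*sqrt(2)*k + 100*k + 80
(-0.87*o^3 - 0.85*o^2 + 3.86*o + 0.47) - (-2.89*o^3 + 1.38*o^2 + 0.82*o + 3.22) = 2.02*o^3 - 2.23*o^2 + 3.04*o - 2.75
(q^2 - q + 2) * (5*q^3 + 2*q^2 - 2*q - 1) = 5*q^5 - 3*q^4 + 6*q^3 + 5*q^2 - 3*q - 2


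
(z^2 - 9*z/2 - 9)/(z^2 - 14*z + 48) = (z + 3/2)/(z - 8)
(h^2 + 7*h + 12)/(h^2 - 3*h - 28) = (h + 3)/(h - 7)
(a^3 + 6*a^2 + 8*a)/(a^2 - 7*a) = (a^2 + 6*a + 8)/(a - 7)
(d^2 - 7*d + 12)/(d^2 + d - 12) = (d - 4)/(d + 4)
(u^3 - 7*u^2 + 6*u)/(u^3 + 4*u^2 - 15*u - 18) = u*(u^2 - 7*u + 6)/(u^3 + 4*u^2 - 15*u - 18)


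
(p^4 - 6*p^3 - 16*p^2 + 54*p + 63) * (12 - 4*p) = -4*p^5 + 36*p^4 - 8*p^3 - 408*p^2 + 396*p + 756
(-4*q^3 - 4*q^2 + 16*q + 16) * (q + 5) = -4*q^4 - 24*q^3 - 4*q^2 + 96*q + 80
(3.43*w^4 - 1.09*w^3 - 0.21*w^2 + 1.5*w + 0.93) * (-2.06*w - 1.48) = -7.0658*w^5 - 2.831*w^4 + 2.0458*w^3 - 2.7792*w^2 - 4.1358*w - 1.3764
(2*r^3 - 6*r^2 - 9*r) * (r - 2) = 2*r^4 - 10*r^3 + 3*r^2 + 18*r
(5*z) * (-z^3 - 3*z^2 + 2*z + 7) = -5*z^4 - 15*z^3 + 10*z^2 + 35*z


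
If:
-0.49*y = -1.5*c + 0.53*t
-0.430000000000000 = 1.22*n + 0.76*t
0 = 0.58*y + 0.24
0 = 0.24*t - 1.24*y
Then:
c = -0.89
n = 0.98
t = -2.14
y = -0.41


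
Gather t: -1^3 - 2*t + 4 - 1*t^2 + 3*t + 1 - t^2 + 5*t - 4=-2*t^2 + 6*t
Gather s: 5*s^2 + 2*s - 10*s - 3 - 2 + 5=5*s^2 - 8*s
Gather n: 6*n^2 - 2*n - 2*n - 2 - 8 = 6*n^2 - 4*n - 10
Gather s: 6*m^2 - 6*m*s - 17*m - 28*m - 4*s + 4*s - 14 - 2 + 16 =6*m^2 - 6*m*s - 45*m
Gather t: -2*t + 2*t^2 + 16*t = 2*t^2 + 14*t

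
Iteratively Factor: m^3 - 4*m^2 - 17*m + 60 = (m - 5)*(m^2 + m - 12) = (m - 5)*(m - 3)*(m + 4)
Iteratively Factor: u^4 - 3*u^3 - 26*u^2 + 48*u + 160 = (u + 4)*(u^3 - 7*u^2 + 2*u + 40) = (u - 5)*(u + 4)*(u^2 - 2*u - 8) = (u - 5)*(u + 2)*(u + 4)*(u - 4)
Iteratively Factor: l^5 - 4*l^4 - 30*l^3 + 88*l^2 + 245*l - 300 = (l - 5)*(l^4 + l^3 - 25*l^2 - 37*l + 60) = (l - 5)^2*(l^3 + 6*l^2 + 5*l - 12) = (l - 5)^2*(l - 1)*(l^2 + 7*l + 12) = (l - 5)^2*(l - 1)*(l + 4)*(l + 3)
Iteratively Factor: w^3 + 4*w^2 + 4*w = (w + 2)*(w^2 + 2*w) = (w + 2)^2*(w)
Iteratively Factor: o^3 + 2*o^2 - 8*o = (o - 2)*(o^2 + 4*o) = (o - 2)*(o + 4)*(o)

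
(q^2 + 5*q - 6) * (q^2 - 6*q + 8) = q^4 - q^3 - 28*q^2 + 76*q - 48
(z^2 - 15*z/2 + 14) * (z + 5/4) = z^3 - 25*z^2/4 + 37*z/8 + 35/2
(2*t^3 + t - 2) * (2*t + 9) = 4*t^4 + 18*t^3 + 2*t^2 + 5*t - 18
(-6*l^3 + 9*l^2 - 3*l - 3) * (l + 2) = -6*l^4 - 3*l^3 + 15*l^2 - 9*l - 6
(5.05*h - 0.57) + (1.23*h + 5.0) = 6.28*h + 4.43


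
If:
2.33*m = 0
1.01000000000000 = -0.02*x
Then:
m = 0.00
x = -50.50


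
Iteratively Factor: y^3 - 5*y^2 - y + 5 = (y - 1)*(y^2 - 4*y - 5) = (y - 5)*(y - 1)*(y + 1)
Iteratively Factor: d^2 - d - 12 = (d + 3)*(d - 4)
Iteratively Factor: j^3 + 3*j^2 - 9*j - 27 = (j - 3)*(j^2 + 6*j + 9) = (j - 3)*(j + 3)*(j + 3)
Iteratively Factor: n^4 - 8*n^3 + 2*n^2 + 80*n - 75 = (n - 1)*(n^3 - 7*n^2 - 5*n + 75) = (n - 5)*(n - 1)*(n^2 - 2*n - 15) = (n - 5)*(n - 1)*(n + 3)*(n - 5)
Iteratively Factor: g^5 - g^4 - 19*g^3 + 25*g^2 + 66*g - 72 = (g - 3)*(g^4 + 2*g^3 - 13*g^2 - 14*g + 24) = (g - 3)*(g - 1)*(g^3 + 3*g^2 - 10*g - 24) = (g - 3)*(g - 1)*(g + 2)*(g^2 + g - 12) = (g - 3)^2*(g - 1)*(g + 2)*(g + 4)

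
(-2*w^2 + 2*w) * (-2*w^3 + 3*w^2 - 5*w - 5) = 4*w^5 - 10*w^4 + 16*w^3 - 10*w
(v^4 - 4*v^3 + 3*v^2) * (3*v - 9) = 3*v^5 - 21*v^4 + 45*v^3 - 27*v^2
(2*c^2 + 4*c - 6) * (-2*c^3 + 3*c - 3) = -4*c^5 - 8*c^4 + 18*c^3 + 6*c^2 - 30*c + 18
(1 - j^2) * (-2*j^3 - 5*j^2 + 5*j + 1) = 2*j^5 + 5*j^4 - 7*j^3 - 6*j^2 + 5*j + 1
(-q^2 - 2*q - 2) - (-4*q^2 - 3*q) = 3*q^2 + q - 2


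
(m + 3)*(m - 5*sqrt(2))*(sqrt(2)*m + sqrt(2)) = sqrt(2)*m^3 - 10*m^2 + 4*sqrt(2)*m^2 - 40*m + 3*sqrt(2)*m - 30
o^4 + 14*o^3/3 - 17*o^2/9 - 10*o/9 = o*(o - 2/3)*(o + 1/3)*(o + 5)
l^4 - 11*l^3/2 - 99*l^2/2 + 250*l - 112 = (l - 8)*(l - 4)*(l - 1/2)*(l + 7)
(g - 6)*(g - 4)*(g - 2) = g^3 - 12*g^2 + 44*g - 48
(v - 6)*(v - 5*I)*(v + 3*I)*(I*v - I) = I*v^4 + 2*v^3 - 7*I*v^3 - 14*v^2 + 21*I*v^2 + 12*v - 105*I*v + 90*I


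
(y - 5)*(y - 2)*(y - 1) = y^3 - 8*y^2 + 17*y - 10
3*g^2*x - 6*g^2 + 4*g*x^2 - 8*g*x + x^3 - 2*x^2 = (g + x)*(3*g + x)*(x - 2)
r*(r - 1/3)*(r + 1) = r^3 + 2*r^2/3 - r/3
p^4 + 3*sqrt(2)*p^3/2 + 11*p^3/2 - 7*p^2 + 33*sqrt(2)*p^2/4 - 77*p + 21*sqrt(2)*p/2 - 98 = (p + 2)*(p + 7/2)*(p - 2*sqrt(2))*(p + 7*sqrt(2)/2)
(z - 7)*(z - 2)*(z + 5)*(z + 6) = z^4 + 2*z^3 - 55*z^2 - 116*z + 420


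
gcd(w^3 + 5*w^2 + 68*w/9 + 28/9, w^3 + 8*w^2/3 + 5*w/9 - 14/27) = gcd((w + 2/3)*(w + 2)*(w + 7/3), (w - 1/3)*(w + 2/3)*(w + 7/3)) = w^2 + 3*w + 14/9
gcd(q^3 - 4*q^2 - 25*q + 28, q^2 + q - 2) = q - 1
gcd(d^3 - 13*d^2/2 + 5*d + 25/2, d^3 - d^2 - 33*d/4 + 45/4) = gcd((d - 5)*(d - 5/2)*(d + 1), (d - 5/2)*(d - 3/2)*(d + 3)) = d - 5/2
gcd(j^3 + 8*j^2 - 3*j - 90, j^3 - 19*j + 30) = j^2 + 2*j - 15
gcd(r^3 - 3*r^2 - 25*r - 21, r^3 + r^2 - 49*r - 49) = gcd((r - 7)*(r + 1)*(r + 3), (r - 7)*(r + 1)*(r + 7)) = r^2 - 6*r - 7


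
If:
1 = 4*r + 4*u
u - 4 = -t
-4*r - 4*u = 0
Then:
No Solution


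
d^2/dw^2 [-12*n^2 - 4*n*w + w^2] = 2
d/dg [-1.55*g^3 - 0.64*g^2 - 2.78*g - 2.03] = -4.65*g^2 - 1.28*g - 2.78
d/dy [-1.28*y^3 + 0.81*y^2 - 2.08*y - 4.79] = -3.84*y^2 + 1.62*y - 2.08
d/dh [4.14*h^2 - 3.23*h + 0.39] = 8.28*h - 3.23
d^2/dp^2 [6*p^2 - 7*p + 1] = 12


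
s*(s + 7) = s^2 + 7*s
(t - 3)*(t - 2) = t^2 - 5*t + 6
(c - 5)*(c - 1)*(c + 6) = c^3 - 31*c + 30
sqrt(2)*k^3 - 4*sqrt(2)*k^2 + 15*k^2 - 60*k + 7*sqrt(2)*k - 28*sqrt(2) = (k - 4)*(k + 7*sqrt(2))*(sqrt(2)*k + 1)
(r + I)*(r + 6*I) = r^2 + 7*I*r - 6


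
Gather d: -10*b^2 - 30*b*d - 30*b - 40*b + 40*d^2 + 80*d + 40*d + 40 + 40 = -10*b^2 - 70*b + 40*d^2 + d*(120 - 30*b) + 80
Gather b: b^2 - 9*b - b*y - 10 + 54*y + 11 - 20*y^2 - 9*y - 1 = b^2 + b*(-y - 9) - 20*y^2 + 45*y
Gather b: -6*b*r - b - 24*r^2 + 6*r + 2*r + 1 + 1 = b*(-6*r - 1) - 24*r^2 + 8*r + 2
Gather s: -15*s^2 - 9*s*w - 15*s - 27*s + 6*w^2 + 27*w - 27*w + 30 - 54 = -15*s^2 + s*(-9*w - 42) + 6*w^2 - 24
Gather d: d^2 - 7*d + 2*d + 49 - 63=d^2 - 5*d - 14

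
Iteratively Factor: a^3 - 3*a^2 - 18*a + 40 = (a - 5)*(a^2 + 2*a - 8) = (a - 5)*(a + 4)*(a - 2)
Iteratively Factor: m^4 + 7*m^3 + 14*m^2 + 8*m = (m + 4)*(m^3 + 3*m^2 + 2*m) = (m + 1)*(m + 4)*(m^2 + 2*m) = m*(m + 1)*(m + 4)*(m + 2)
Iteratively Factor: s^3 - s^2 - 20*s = (s)*(s^2 - s - 20) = s*(s - 5)*(s + 4)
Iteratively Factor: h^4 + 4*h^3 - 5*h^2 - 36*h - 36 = (h - 3)*(h^3 + 7*h^2 + 16*h + 12) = (h - 3)*(h + 2)*(h^2 + 5*h + 6) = (h - 3)*(h + 2)^2*(h + 3)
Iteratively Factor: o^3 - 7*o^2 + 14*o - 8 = (o - 1)*(o^2 - 6*o + 8) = (o - 2)*(o - 1)*(o - 4)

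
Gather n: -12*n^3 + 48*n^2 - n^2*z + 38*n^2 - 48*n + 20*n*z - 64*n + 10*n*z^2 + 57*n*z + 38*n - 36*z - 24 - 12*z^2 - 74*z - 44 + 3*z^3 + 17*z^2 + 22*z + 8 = -12*n^3 + n^2*(86 - z) + n*(10*z^2 + 77*z - 74) + 3*z^3 + 5*z^2 - 88*z - 60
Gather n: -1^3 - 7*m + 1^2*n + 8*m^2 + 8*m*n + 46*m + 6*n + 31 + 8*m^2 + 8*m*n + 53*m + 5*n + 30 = 16*m^2 + 92*m + n*(16*m + 12) + 60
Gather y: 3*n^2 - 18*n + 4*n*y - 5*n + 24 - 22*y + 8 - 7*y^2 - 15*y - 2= 3*n^2 - 23*n - 7*y^2 + y*(4*n - 37) + 30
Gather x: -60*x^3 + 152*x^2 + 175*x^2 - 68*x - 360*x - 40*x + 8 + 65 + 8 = -60*x^3 + 327*x^2 - 468*x + 81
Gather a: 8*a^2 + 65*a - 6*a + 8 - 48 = 8*a^2 + 59*a - 40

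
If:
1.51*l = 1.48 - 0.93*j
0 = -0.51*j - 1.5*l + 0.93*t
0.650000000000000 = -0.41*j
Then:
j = -1.59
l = 1.96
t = 2.29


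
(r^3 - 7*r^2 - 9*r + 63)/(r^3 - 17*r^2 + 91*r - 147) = (r + 3)/(r - 7)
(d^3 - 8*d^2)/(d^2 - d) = d*(d - 8)/(d - 1)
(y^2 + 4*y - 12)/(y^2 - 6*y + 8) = (y + 6)/(y - 4)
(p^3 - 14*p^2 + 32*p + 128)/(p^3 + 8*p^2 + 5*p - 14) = (p^2 - 16*p + 64)/(p^2 + 6*p - 7)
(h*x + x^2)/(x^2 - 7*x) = (h + x)/(x - 7)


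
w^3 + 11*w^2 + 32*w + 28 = (w + 2)^2*(w + 7)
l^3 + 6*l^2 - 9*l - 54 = (l - 3)*(l + 3)*(l + 6)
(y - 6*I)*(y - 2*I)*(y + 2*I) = y^3 - 6*I*y^2 + 4*y - 24*I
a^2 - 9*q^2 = (a - 3*q)*(a + 3*q)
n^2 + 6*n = n*(n + 6)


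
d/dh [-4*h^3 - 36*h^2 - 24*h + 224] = -12*h^2 - 72*h - 24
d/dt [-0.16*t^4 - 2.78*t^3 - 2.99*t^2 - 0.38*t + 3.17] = -0.64*t^3 - 8.34*t^2 - 5.98*t - 0.38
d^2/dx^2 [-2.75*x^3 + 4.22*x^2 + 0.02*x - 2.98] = 8.44 - 16.5*x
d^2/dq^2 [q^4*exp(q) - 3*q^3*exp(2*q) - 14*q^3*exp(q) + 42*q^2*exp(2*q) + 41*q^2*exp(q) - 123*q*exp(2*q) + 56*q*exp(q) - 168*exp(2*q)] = (q^4 - 12*q^3*exp(q) - 6*q^3 + 132*q^2*exp(q) - 31*q^2 - 174*q*exp(q) + 136*q - 1080*exp(q) + 194)*exp(q)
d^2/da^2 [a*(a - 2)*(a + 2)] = 6*a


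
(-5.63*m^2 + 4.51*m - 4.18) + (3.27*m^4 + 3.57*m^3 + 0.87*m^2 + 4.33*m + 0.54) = 3.27*m^4 + 3.57*m^3 - 4.76*m^2 + 8.84*m - 3.64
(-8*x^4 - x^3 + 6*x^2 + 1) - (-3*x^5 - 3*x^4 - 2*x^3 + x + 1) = 3*x^5 - 5*x^4 + x^3 + 6*x^2 - x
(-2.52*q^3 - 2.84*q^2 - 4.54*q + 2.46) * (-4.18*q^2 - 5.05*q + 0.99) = 10.5336*q^5 + 24.5972*q^4 + 30.8244*q^3 + 9.8326*q^2 - 16.9176*q + 2.4354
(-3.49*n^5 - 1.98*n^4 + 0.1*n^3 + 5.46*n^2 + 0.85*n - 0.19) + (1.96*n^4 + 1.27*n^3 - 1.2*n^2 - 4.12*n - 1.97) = -3.49*n^5 - 0.02*n^4 + 1.37*n^3 + 4.26*n^2 - 3.27*n - 2.16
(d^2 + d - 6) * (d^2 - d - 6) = d^4 - 13*d^2 + 36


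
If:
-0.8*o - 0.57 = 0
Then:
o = -0.71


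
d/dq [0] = 0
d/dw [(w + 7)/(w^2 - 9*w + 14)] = (w^2 - 9*w - (w + 7)*(2*w - 9) + 14)/(w^2 - 9*w + 14)^2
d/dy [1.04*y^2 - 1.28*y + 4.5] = 2.08*y - 1.28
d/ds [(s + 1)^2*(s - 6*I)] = (s + 1)*(3*s + 1 - 12*I)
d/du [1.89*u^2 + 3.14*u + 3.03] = 3.78*u + 3.14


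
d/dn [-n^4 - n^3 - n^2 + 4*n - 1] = -4*n^3 - 3*n^2 - 2*n + 4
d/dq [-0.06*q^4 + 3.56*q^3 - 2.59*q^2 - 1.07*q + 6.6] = -0.24*q^3 + 10.68*q^2 - 5.18*q - 1.07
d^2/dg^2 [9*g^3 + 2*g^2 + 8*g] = 54*g + 4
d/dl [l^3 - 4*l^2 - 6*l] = 3*l^2 - 8*l - 6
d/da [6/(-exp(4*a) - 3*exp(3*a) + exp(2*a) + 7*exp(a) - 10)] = (24*exp(3*a) + 54*exp(2*a) - 12*exp(a) - 42)*exp(a)/(exp(4*a) + 3*exp(3*a) - exp(2*a) - 7*exp(a) + 10)^2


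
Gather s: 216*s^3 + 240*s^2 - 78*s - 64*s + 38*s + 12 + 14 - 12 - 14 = 216*s^3 + 240*s^2 - 104*s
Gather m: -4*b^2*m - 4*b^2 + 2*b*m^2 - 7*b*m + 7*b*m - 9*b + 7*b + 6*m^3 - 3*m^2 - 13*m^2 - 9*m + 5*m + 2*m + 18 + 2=-4*b^2 - 2*b + 6*m^3 + m^2*(2*b - 16) + m*(-4*b^2 - 2) + 20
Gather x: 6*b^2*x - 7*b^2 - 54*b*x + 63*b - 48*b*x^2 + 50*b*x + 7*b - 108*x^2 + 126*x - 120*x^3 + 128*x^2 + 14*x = -7*b^2 + 70*b - 120*x^3 + x^2*(20 - 48*b) + x*(6*b^2 - 4*b + 140)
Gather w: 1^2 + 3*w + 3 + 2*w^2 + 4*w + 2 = 2*w^2 + 7*w + 6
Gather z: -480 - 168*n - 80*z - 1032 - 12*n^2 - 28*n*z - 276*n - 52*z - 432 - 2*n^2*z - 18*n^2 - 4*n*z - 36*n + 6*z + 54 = -30*n^2 - 480*n + z*(-2*n^2 - 32*n - 126) - 1890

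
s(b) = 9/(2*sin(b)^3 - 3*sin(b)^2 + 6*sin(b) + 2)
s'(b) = 9*(-6*sin(b)^2*cos(b) + 6*sin(b)*cos(b) - 6*cos(b))/(2*sin(b)^3 - 3*sin(b)^2 + 6*sin(b) + 2)^2 = 54*(sin(b) + cos(b)^2 - 2)*cos(b)/(2*sin(b)^3 - 3*sin(b)^2 + 6*sin(b) + 2)^2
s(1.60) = 1.29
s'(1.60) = 0.03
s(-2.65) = -5.26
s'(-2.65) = 27.56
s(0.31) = 2.49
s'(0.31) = -3.11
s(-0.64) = -2.92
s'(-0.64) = -8.93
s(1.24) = 1.35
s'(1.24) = -0.37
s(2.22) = 1.53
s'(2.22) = 0.79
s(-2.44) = -2.46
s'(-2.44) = 6.35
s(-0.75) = -2.19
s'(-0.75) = -5.00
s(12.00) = -3.76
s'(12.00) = -14.53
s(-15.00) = -2.42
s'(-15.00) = 6.14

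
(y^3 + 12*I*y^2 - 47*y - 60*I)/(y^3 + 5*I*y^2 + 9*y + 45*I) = (y + 4*I)/(y - 3*I)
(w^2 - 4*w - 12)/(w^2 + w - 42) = (w + 2)/(w + 7)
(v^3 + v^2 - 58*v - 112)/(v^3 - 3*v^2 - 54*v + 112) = (v + 2)/(v - 2)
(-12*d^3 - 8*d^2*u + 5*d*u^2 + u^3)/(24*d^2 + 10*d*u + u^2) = (-2*d^2 - d*u + u^2)/(4*d + u)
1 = 1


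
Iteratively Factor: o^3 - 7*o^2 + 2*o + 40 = (o + 2)*(o^2 - 9*o + 20) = (o - 4)*(o + 2)*(o - 5)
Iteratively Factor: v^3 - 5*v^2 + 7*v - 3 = (v - 1)*(v^2 - 4*v + 3) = (v - 1)^2*(v - 3)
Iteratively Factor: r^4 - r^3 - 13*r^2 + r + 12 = (r + 1)*(r^3 - 2*r^2 - 11*r + 12) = (r - 1)*(r + 1)*(r^2 - r - 12) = (r - 4)*(r - 1)*(r + 1)*(r + 3)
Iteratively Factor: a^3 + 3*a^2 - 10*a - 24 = (a - 3)*(a^2 + 6*a + 8) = (a - 3)*(a + 4)*(a + 2)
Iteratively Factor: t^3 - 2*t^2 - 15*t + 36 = (t + 4)*(t^2 - 6*t + 9) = (t - 3)*(t + 4)*(t - 3)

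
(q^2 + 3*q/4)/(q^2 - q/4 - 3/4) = q/(q - 1)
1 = 1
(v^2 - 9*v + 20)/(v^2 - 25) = (v - 4)/(v + 5)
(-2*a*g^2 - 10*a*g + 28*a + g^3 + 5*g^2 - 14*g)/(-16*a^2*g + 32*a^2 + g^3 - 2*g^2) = (2*a*g + 14*a - g^2 - 7*g)/(16*a^2 - g^2)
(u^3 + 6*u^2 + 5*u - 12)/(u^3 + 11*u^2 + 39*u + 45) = (u^2 + 3*u - 4)/(u^2 + 8*u + 15)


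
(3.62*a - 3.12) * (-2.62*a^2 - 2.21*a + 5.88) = -9.4844*a^3 + 0.174200000000001*a^2 + 28.1808*a - 18.3456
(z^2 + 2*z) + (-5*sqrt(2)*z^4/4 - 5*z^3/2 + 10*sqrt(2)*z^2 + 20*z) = -5*sqrt(2)*z^4/4 - 5*z^3/2 + z^2 + 10*sqrt(2)*z^2 + 22*z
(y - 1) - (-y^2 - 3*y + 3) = y^2 + 4*y - 4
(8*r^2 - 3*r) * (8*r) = 64*r^3 - 24*r^2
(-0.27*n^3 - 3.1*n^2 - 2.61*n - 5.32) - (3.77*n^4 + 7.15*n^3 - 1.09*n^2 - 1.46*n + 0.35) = -3.77*n^4 - 7.42*n^3 - 2.01*n^2 - 1.15*n - 5.67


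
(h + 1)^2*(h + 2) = h^3 + 4*h^2 + 5*h + 2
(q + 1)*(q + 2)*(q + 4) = q^3 + 7*q^2 + 14*q + 8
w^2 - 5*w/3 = w*(w - 5/3)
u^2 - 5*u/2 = u*(u - 5/2)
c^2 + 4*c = c*(c + 4)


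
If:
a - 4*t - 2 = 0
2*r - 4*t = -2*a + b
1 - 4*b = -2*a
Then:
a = 4*t + 2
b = 2*t + 5/4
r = -t - 11/8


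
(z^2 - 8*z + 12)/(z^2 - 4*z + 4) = (z - 6)/(z - 2)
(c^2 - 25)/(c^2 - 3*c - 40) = (c - 5)/(c - 8)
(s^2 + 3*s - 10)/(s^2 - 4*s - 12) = (-s^2 - 3*s + 10)/(-s^2 + 4*s + 12)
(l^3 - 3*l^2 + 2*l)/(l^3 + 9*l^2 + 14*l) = (l^2 - 3*l + 2)/(l^2 + 9*l + 14)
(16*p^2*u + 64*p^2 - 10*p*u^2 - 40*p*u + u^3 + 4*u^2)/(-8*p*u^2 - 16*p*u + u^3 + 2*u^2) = (-2*p*u - 8*p + u^2 + 4*u)/(u*(u + 2))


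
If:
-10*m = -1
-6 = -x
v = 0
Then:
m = 1/10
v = 0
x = 6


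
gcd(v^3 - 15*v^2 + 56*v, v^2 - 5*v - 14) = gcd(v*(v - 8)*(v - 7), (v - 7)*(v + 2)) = v - 7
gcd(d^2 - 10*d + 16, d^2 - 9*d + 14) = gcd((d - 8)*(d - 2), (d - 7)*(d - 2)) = d - 2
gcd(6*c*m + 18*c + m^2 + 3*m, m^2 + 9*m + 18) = m + 3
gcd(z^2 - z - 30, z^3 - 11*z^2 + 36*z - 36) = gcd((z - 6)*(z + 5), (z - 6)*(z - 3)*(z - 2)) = z - 6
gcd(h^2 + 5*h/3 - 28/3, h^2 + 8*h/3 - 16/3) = h + 4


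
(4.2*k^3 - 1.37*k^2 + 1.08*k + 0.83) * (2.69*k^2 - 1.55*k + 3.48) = 11.298*k^5 - 10.1953*k^4 + 19.6447*k^3 - 4.2089*k^2 + 2.4719*k + 2.8884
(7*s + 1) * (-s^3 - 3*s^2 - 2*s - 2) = -7*s^4 - 22*s^3 - 17*s^2 - 16*s - 2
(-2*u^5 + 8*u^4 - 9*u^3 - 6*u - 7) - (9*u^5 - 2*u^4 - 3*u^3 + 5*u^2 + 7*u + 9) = -11*u^5 + 10*u^4 - 6*u^3 - 5*u^2 - 13*u - 16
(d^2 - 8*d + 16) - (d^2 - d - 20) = 36 - 7*d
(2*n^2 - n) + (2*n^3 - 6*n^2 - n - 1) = 2*n^3 - 4*n^2 - 2*n - 1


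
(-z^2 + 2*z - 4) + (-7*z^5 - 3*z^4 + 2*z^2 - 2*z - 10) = -7*z^5 - 3*z^4 + z^2 - 14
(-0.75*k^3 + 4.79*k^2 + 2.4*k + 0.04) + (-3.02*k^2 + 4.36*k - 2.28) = -0.75*k^3 + 1.77*k^2 + 6.76*k - 2.24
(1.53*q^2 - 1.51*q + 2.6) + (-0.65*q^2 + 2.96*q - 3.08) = 0.88*q^2 + 1.45*q - 0.48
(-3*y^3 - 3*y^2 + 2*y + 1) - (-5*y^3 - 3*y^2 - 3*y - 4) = 2*y^3 + 5*y + 5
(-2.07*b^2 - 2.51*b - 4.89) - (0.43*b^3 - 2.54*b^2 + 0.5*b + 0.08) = -0.43*b^3 + 0.47*b^2 - 3.01*b - 4.97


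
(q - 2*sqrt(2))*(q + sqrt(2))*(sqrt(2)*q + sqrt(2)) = sqrt(2)*q^3 - 2*q^2 + sqrt(2)*q^2 - 4*sqrt(2)*q - 2*q - 4*sqrt(2)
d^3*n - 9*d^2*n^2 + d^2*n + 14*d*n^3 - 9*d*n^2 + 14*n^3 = (d - 7*n)*(d - 2*n)*(d*n + n)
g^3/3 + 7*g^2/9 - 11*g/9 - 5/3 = (g/3 + 1/3)*(g - 5/3)*(g + 3)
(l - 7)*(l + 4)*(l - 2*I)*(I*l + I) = I*l^4 + 2*l^3 - 2*I*l^3 - 4*l^2 - 31*I*l^2 - 62*l - 28*I*l - 56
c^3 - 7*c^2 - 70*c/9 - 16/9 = (c - 8)*(c + 1/3)*(c + 2/3)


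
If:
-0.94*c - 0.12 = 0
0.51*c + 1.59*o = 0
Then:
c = -0.13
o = 0.04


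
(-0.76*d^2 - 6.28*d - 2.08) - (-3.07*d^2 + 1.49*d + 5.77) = 2.31*d^2 - 7.77*d - 7.85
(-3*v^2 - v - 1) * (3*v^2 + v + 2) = -9*v^4 - 6*v^3 - 10*v^2 - 3*v - 2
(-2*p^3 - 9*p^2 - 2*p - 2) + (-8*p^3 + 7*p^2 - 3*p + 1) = -10*p^3 - 2*p^2 - 5*p - 1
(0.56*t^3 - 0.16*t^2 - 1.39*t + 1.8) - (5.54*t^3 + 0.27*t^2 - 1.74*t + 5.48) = -4.98*t^3 - 0.43*t^2 + 0.35*t - 3.68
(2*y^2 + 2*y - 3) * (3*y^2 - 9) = 6*y^4 + 6*y^3 - 27*y^2 - 18*y + 27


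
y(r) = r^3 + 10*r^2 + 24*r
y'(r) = 3*r^2 + 20*r + 24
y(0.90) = 30.43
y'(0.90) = 44.43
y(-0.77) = -13.01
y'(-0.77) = 10.38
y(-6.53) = -8.76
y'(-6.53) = 21.32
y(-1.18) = -16.04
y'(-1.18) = 4.58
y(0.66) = 20.48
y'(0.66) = 38.51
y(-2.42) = -13.69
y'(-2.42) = -6.83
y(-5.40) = 4.54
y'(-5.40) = 3.48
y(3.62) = 265.36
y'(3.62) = 135.71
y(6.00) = 720.00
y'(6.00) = 252.00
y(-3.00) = -9.00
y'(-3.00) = -9.00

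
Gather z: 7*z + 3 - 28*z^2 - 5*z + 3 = -28*z^2 + 2*z + 6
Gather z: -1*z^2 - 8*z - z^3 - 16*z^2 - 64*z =-z^3 - 17*z^2 - 72*z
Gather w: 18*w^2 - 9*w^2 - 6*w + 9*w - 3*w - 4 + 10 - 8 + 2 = 9*w^2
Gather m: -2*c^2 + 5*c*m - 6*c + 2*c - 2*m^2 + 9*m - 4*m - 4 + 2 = -2*c^2 - 4*c - 2*m^2 + m*(5*c + 5) - 2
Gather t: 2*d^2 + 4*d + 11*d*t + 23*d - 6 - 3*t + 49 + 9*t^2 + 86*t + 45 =2*d^2 + 27*d + 9*t^2 + t*(11*d + 83) + 88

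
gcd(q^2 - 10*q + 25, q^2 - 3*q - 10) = q - 5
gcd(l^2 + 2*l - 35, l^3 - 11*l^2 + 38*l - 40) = l - 5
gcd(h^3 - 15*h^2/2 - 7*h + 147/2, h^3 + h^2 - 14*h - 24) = h + 3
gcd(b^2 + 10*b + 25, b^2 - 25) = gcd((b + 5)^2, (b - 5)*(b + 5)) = b + 5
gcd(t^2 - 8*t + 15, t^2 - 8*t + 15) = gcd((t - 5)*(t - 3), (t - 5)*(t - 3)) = t^2 - 8*t + 15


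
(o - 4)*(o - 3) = o^2 - 7*o + 12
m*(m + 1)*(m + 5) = m^3 + 6*m^2 + 5*m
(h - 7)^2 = h^2 - 14*h + 49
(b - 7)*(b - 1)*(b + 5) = b^3 - 3*b^2 - 33*b + 35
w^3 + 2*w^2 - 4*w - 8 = (w - 2)*(w + 2)^2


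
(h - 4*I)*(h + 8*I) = h^2 + 4*I*h + 32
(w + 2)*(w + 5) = w^2 + 7*w + 10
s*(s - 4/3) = s^2 - 4*s/3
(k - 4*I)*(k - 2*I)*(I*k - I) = I*k^3 + 6*k^2 - I*k^2 - 6*k - 8*I*k + 8*I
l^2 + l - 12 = (l - 3)*(l + 4)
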